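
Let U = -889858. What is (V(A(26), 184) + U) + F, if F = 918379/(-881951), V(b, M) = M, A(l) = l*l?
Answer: -112092827479/125993 ≈ -8.8968e+5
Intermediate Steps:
A(l) = l²
F = -131197/125993 (F = 918379*(-1/881951) = -131197/125993 ≈ -1.0413)
(V(A(26), 184) + U) + F = (184 - 889858) - 131197/125993 = -889674 - 131197/125993 = -112092827479/125993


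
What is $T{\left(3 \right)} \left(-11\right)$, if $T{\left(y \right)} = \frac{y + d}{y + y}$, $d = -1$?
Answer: $- \frac{11}{3} \approx -3.6667$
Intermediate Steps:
$T{\left(y \right)} = \frac{-1 + y}{2 y}$ ($T{\left(y \right)} = \frac{y - 1}{y + y} = \frac{-1 + y}{2 y}$)
$T{\left(3 \right)} \left(-11\right) = \frac{-1 + 3}{2 \cdot 3} \left(-11\right) = \frac{1}{2} \cdot \frac{1}{3} \cdot 2 \left(-11\right) = \frac{1}{3} \left(-11\right) = - \frac{11}{3}$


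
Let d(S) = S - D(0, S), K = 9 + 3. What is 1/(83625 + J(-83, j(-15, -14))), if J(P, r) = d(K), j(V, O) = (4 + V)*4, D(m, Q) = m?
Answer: 1/83637 ≈ 1.1956e-5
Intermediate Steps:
K = 12
j(V, O) = 16 + 4*V
d(S) = S (d(S) = S - 1*0 = S + 0 = S)
J(P, r) = 12
1/(83625 + J(-83, j(-15, -14))) = 1/(83625 + 12) = 1/83637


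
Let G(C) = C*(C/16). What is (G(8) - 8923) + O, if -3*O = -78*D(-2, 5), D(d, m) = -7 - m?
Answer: -9231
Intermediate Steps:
O = -312 (O = -(-26)*(-7 - 1*5) = -(-26)*(-7 - 5) = -(-26)*(-12) = -⅓*936 = -312)
G(C) = C²/16 (G(C) = C*(C*(1/16)) = C*(C/16) = C²/16)
(G(8) - 8923) + O = ((1/16)*8² - 8923) - 312 = ((1/16)*64 - 8923) - 312 = (4 - 8923) - 312 = -8919 - 312 = -9231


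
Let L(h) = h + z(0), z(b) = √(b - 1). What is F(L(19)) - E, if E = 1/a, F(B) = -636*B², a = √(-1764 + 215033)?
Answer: -228960 - 24168*I - √213269/213269 ≈ -2.2896e+5 - 24168.0*I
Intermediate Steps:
z(b) = √(-1 + b)
a = √213269 ≈ 461.81
L(h) = I + h (L(h) = h + √(-1 + 0) = h + √(-1) = h + I = I + h)
E = √213269/213269 (E = 1/(√213269) = √213269/213269 ≈ 0.0021654)
F(L(19)) - E = -636*(I + 19)² - √213269/213269 = -636*(19 + I)² - √213269/213269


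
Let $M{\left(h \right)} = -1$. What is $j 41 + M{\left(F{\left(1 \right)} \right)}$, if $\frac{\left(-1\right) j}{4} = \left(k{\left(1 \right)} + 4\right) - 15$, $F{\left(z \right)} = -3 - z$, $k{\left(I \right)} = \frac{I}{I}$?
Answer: $1639$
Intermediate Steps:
$k{\left(I \right)} = 1$
$j = 40$ ($j = - 4 \left(\left(1 + 4\right) - 15\right) = - 4 \left(5 - 15\right) = \left(-4\right) \left(-10\right) = 40$)
$j 41 + M{\left(F{\left(1 \right)} \right)} = 40 \cdot 41 - 1 = 1640 - 1 = 1639$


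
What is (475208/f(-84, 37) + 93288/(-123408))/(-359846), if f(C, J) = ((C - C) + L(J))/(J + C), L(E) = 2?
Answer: 57422712983/1850328132 ≈ 31.034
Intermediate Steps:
f(C, J) = 2/(C + J) (f(C, J) = ((C - C) + 2)/(J + C) = (0 + 2)/(C + J) = 2/(C + J))
(475208/f(-84, 37) + 93288/(-123408))/(-359846) = (475208/((2/(-84 + 37))) + 93288/(-123408))/(-359846) = (475208/((2/(-47))) + 93288*(-1/123408))*(-1/359846) = (475208/((2*(-1/47))) - 3887/5142)*(-1/359846) = (475208/(-2/47) - 3887/5142)*(-1/359846) = (475208*(-47/2) - 3887/5142)*(-1/359846) = (-11167388 - 3887/5142)*(-1/359846) = -57422712983/5142*(-1/359846) = 57422712983/1850328132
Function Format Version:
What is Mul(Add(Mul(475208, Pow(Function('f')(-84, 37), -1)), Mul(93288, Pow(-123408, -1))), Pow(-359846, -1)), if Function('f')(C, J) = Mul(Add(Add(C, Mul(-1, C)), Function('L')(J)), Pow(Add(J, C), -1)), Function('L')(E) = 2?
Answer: Rational(57422712983, 1850328132) ≈ 31.034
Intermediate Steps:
Function('f')(C, J) = Mul(2, Pow(Add(C, J), -1)) (Function('f')(C, J) = Mul(Add(Add(C, Mul(-1, C)), 2), Pow(Add(J, C), -1)) = Mul(Add(0, 2), Pow(Add(C, J), -1)) = Mul(2, Pow(Add(C, J), -1)))
Mul(Add(Mul(475208, Pow(Function('f')(-84, 37), -1)), Mul(93288, Pow(-123408, -1))), Pow(-359846, -1)) = Mul(Add(Mul(475208, Pow(Mul(2, Pow(Add(-84, 37), -1)), -1)), Mul(93288, Pow(-123408, -1))), Pow(-359846, -1)) = Mul(Add(Mul(475208, Pow(Mul(2, Pow(-47, -1)), -1)), Mul(93288, Rational(-1, 123408))), Rational(-1, 359846)) = Mul(Add(Mul(475208, Pow(Mul(2, Rational(-1, 47)), -1)), Rational(-3887, 5142)), Rational(-1, 359846)) = Mul(Add(Mul(475208, Pow(Rational(-2, 47), -1)), Rational(-3887, 5142)), Rational(-1, 359846)) = Mul(Add(Mul(475208, Rational(-47, 2)), Rational(-3887, 5142)), Rational(-1, 359846)) = Mul(Add(-11167388, Rational(-3887, 5142)), Rational(-1, 359846)) = Mul(Rational(-57422712983, 5142), Rational(-1, 359846)) = Rational(57422712983, 1850328132)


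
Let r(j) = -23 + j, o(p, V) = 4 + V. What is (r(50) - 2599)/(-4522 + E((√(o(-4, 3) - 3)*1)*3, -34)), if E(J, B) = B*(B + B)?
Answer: 1286/1105 ≈ 1.1638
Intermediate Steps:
E(J, B) = 2*B² (E(J, B) = B*(2*B) = 2*B²)
(r(50) - 2599)/(-4522 + E((√(o(-4, 3) - 3)*1)*3, -34)) = ((-23 + 50) - 2599)/(-4522 + 2*(-34)²) = (27 - 2599)/(-4522 + 2*1156) = -2572/(-4522 + 2312) = -2572/(-2210) = -2572*(-1/2210) = 1286/1105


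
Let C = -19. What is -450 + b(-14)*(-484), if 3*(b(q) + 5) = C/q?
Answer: 36772/21 ≈ 1751.0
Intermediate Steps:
b(q) = -5 - 19/(3*q) (b(q) = -5 + (-19/q)/3 = -5 - 19/(3*q))
-450 + b(-14)*(-484) = -450 + (-5 - 19/3/(-14))*(-484) = -450 + (-5 - 19/3*(-1/14))*(-484) = -450 + (-5 + 19/42)*(-484) = -450 - 191/42*(-484) = -450 + 46222/21 = 36772/21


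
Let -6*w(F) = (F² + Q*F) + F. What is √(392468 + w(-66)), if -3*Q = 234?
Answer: √390895 ≈ 625.22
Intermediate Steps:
Q = -78 (Q = -⅓*234 = -78)
w(F) = -F²/6 + 77*F/6 (w(F) = -((F² - 78*F) + F)/6 = -(F² - 77*F)/6 = -F²/6 + 77*F/6)
√(392468 + w(-66)) = √(392468 + (⅙)*(-66)*(77 - 1*(-66))) = √(392468 + (⅙)*(-66)*(77 + 66)) = √(392468 + (⅙)*(-66)*143) = √(392468 - 1573) = √390895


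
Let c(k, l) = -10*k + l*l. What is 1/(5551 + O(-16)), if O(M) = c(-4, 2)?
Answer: 1/5595 ≈ 0.00017873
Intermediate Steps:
c(k, l) = l**2 - 10*k (c(k, l) = -10*k + l**2 = l**2 - 10*k)
O(M) = 44 (O(M) = 2**2 - 10*(-4) = 4 + 40 = 44)
1/(5551 + O(-16)) = 1/(5551 + 44) = 1/5595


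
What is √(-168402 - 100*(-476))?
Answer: 17*I*√418 ≈ 347.57*I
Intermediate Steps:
√(-168402 - 100*(-476)) = √(-168402 + 47600) = √(-120802) = 17*I*√418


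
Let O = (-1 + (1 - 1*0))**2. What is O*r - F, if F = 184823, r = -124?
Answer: -184823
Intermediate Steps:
O = 0 (O = (-1 + (1 + 0))**2 = (-1 + 1)**2 = 0**2 = 0)
O*r - F = 0*(-124) - 1*184823 = 0 - 184823 = -184823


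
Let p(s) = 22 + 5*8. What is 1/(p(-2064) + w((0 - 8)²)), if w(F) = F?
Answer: 1/126 ≈ 0.0079365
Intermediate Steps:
p(s) = 62 (p(s) = 22 + 40 = 62)
1/(p(-2064) + w((0 - 8)²)) = 1/(62 + (0 - 8)²) = 1/(62 + (-8)²) = 1/(62 + 64) = 1/126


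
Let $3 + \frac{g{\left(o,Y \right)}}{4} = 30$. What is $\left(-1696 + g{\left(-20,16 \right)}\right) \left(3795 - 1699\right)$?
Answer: $-3328448$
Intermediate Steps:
$g{\left(o,Y \right)} = 108$ ($g{\left(o,Y \right)} = -12 + 4 \cdot 30 = -12 + 120 = 108$)
$\left(-1696 + g{\left(-20,16 \right)}\right) \left(3795 - 1699\right) = \left(-1696 + 108\right) \left(3795 - 1699\right) = \left(-1588\right) 2096 = -3328448$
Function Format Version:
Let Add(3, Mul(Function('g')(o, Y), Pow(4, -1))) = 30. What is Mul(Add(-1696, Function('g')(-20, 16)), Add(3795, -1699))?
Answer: -3328448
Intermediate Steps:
Function('g')(o, Y) = 108 (Function('g')(o, Y) = Add(-12, Mul(4, 30)) = Add(-12, 120) = 108)
Mul(Add(-1696, Function('g')(-20, 16)), Add(3795, -1699)) = Mul(Add(-1696, 108), Add(3795, -1699)) = Mul(-1588, 2096) = -3328448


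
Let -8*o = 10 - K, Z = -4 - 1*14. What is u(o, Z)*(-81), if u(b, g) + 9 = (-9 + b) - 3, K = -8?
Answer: 7533/4 ≈ 1883.3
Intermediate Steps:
Z = -18 (Z = -4 - 14 = -18)
o = -9/4 (o = -(10 - 1*(-8))/8 = -(10 + 8)/8 = -⅛*18 = -9/4 ≈ -2.2500)
u(b, g) = -21 + b (u(b, g) = -9 + ((-9 + b) - 3) = -9 + (-12 + b) = -21 + b)
u(o, Z)*(-81) = (-21 - 9/4)*(-81) = -93/4*(-81) = 7533/4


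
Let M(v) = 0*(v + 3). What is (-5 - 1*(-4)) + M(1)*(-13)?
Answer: -1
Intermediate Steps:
M(v) = 0 (M(v) = 0*(3 + v) = 0)
(-5 - 1*(-4)) + M(1)*(-13) = (-5 - 1*(-4)) + 0*(-13) = (-5 + 4) + 0 = -1 + 0 = -1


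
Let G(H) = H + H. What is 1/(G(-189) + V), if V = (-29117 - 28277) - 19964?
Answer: -1/77736 ≈ -1.2864e-5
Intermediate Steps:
G(H) = 2*H
V = -77358 (V = -57394 - 19964 = -77358)
1/(G(-189) + V) = 1/(2*(-189) - 77358) = 1/(-378 - 77358) = 1/(-77736) = -1/77736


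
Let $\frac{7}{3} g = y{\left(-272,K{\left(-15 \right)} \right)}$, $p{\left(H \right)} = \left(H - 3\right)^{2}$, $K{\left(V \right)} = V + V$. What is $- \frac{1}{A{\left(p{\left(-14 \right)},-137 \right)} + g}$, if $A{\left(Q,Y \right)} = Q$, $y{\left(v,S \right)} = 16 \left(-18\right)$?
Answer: $- \frac{7}{1159} \approx -0.0060397$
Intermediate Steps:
$K{\left(V \right)} = 2 V$
$y{\left(v,S \right)} = -288$
$p{\left(H \right)} = \left(-3 + H\right)^{2}$
$g = - \frac{864}{7}$ ($g = \frac{3}{7} \left(-288\right) = - \frac{864}{7} \approx -123.43$)
$- \frac{1}{A{\left(p{\left(-14 \right)},-137 \right)} + g} = - \frac{1}{\left(-3 - 14\right)^{2} - \frac{864}{7}} = - \frac{1}{\left(-17\right)^{2} - \frac{864}{7}} = - \frac{1}{289 - \frac{864}{7}} = - \frac{1}{\frac{1159}{7}} = \left(-1\right) \frac{7}{1159} = - \frac{7}{1159}$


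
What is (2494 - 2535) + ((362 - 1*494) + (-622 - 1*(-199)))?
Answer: -596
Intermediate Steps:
(2494 - 2535) + ((362 - 1*494) + (-622 - 1*(-199))) = -41 + ((362 - 494) + (-622 + 199)) = -41 + (-132 - 423) = -41 - 555 = -596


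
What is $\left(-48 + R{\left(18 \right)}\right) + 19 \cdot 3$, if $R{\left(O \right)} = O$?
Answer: $27$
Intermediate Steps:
$\left(-48 + R{\left(18 \right)}\right) + 19 \cdot 3 = \left(-48 + 18\right) + 19 \cdot 3 = -30 + 57 = 27$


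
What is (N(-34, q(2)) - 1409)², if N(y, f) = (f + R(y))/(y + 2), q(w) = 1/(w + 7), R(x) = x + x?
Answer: 164171642761/82944 ≈ 1.9793e+6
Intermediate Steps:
R(x) = 2*x
q(w) = 1/(7 + w)
N(y, f) = (f + 2*y)/(2 + y) (N(y, f) = (f + 2*y)/(y + 2) = (f + 2*y)/(2 + y))
(N(-34, q(2)) - 1409)² = ((1/(7 + 2) + 2*(-34))/(2 - 34) - 1409)² = ((1/9 - 68)/(-32) - 1409)² = (-(⅑ - 68)/32 - 1409)² = (-1/32*(-611/9) - 1409)² = (611/288 - 1409)² = (-405181/288)² = 164171642761/82944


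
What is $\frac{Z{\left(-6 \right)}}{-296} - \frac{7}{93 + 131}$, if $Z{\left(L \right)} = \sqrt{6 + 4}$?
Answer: $- \frac{1}{32} - \frac{\sqrt{10}}{296} \approx -0.041933$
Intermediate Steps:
$Z{\left(L \right)} = \sqrt{10}$
$\frac{Z{\left(-6 \right)}}{-296} - \frac{7}{93 + 131} = \frac{\sqrt{10}}{-296} - \frac{7}{93 + 131} = \sqrt{10} \left(- \frac{1}{296}\right) - \frac{7}{224} = - \frac{\sqrt{10}}{296} - \frac{1}{32} = - \frac{1}{32} - \frac{\sqrt{10}}{296}$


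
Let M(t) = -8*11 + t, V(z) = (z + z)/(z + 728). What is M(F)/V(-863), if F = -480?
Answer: -38340/863 ≈ -44.426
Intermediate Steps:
V(z) = 2*z/(728 + z) (V(z) = (2*z)/(728 + z) = 2*z/(728 + z))
M(t) = -88 + t
M(F)/V(-863) = (-88 - 480)/((2*(-863)/(728 - 863))) = -568/(2*(-863)/(-135)) = -568/(2*(-863)*(-1/135)) = -568/1726/135 = -568*135/1726 = -38340/863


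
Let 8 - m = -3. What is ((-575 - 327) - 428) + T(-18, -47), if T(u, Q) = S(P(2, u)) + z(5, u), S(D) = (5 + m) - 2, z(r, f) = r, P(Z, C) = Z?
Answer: -1311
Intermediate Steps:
m = 11 (m = 8 - 1*(-3) = 8 + 3 = 11)
S(D) = 14 (S(D) = (5 + 11) - 2 = 16 - 2 = 14)
T(u, Q) = 19 (T(u, Q) = 14 + 5 = 19)
((-575 - 327) - 428) + T(-18, -47) = ((-575 - 327) - 428) + 19 = (-902 - 428) + 19 = -1330 + 19 = -1311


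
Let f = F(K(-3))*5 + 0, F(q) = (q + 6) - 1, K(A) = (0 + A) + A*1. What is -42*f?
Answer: 210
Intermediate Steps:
K(A) = 2*A (K(A) = A + A = 2*A)
F(q) = 5 + q (F(q) = (6 + q) - 1 = 5 + q)
f = -5 (f = (5 + 2*(-3))*5 + 0 = (5 - 6)*5 + 0 = -1*5 + 0 = -5 + 0 = -5)
-42*f = -42*(-5) = 210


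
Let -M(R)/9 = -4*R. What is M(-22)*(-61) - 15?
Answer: 48297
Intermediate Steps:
M(R) = 36*R (M(R) = -(-36)*R = 36*R)
M(-22)*(-61) - 15 = (36*(-22))*(-61) - 15 = -792*(-61) - 15 = 48312 - 15 = 48297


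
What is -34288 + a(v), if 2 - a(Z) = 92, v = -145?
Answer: -34378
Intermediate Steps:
a(Z) = -90 (a(Z) = 2 - 1*92 = 2 - 92 = -90)
-34288 + a(v) = -34288 - 90 = -34378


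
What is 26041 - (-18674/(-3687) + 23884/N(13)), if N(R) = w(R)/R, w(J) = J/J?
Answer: -1048789511/3687 ≈ -2.8446e+5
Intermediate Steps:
w(J) = 1
N(R) = 1/R
26041 - (-18674/(-3687) + 23884/N(13)) = 26041 - (-18674/(-3687) + 23884/(1/13)) = 26041 - (-18674*(-1/3687) + 23884/(1/13)) = 26041 - (18674/3687 + 23884*13) = 26041 - (18674/3687 + 310492) = 26041 - 1*1144802678/3687 = 26041 - 1144802678/3687 = -1048789511/3687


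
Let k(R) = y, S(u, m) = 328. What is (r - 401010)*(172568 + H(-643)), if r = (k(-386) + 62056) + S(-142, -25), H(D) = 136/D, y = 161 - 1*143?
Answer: -37572312085504/643 ≈ -5.8433e+10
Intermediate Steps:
y = 18 (y = 161 - 143 = 18)
k(R) = 18
r = 62402 (r = (18 + 62056) + 328 = 62074 + 328 = 62402)
(r - 401010)*(172568 + H(-643)) = (62402 - 401010)*(172568 + 136/(-643)) = -338608*(172568 + 136*(-1/643)) = -338608*(172568 - 136/643) = -338608*110961088/643 = -37572312085504/643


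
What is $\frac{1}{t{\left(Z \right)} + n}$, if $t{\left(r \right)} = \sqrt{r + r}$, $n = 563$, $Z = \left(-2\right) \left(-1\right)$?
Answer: $\frac{1}{565} \approx 0.0017699$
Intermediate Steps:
$Z = 2$
$t{\left(r \right)} = \sqrt{2} \sqrt{r}$ ($t{\left(r \right)} = \sqrt{2 r} = \sqrt{2} \sqrt{r}$)
$\frac{1}{t{\left(Z \right)} + n} = \frac{1}{\sqrt{2} \sqrt{2} + 563} = \frac{1}{2 + 563} = \frac{1}{565}$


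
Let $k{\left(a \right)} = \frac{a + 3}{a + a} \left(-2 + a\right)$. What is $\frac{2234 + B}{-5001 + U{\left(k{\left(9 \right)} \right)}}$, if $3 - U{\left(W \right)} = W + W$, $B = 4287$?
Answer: $- \frac{19563}{15022} \approx -1.3023$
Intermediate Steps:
$k{\left(a \right)} = \frac{\left(-2 + a\right) \left(3 + a\right)}{2 a}$ ($k{\left(a \right)} = \frac{3 + a}{2 a} \left(-2 + a\right) = \frac{\left(-2 + a\right) \left(3 + a\right)}{2 a}$)
$U{\left(W \right)} = 3 - 2 W$ ($U{\left(W \right)} = 3 - \left(W + W\right) = 3 - 2 W$)
$\frac{2234 + B}{-5001 + U{\left(k{\left(9 \right)} \right)}} = \frac{2234 + 4287}{-5001 + \left(3 - 2 \frac{-6 + 9 \left(1 + 9\right)}{2 \cdot 9}\right)} = \frac{6521}{-5001 + \left(3 - 2 \cdot \frac{1}{2} \cdot \frac{1}{9} \left(-6 + 9 \cdot 10\right)\right)} = \frac{6521}{-5001 + \left(3 - 2 \cdot \frac{1}{2} \cdot \frac{1}{9} \left(-6 + 90\right)\right)} = \frac{6521}{-5001 + \left(3 - 2 \cdot \frac{1}{2} \cdot \frac{1}{9} \cdot 84\right)} = \frac{6521}{-5001 + \left(3 - \frac{28}{3}\right)} = \frac{6521}{-5001 - \frac{19}{3}} = \frac{6521}{- \frac{15022}{3}} = 6521 \left(- \frac{3}{15022}\right) = - \frac{19563}{15022}$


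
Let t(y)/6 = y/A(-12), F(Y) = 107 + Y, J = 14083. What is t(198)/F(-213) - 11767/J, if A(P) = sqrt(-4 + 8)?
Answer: -4806302/746399 ≈ -6.4393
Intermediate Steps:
A(P) = 2 (A(P) = sqrt(4) = 2)
t(y) = 3*y (t(y) = 6*(y/2) = 3*y)
t(198)/F(-213) - 11767/J = (3*198)/(107 - 213) - 11767/14083 = 594/(-106) - 11767*1/14083 = 594*(-1/106) - 11767/14083 = -297/53 - 11767/14083 = -4806302/746399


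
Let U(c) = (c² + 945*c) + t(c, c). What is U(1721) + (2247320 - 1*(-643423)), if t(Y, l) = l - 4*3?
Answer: 7480638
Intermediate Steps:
t(Y, l) = -12 + l (t(Y, l) = l - 12 = -12 + l)
U(c) = -12 + c² + 946*c (U(c) = (c² + 945*c) + (-12 + c) = -12 + c² + 946*c)
U(1721) + (2247320 - 1*(-643423)) = (-12 + 1721² + 946*1721) + (2247320 - 1*(-643423)) = (-12 + 2961841 + 1628066) + (2247320 + 643423) = 4589895 + 2890743 = 7480638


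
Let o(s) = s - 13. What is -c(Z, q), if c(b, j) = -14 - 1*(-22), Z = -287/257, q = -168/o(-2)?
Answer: -8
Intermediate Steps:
o(s) = -13 + s
q = 56/5 (q = -168/(-13 - 2) = -168/(-15) = -168*(-1/15) = 56/5 ≈ 11.200)
Z = -287/257 (Z = -287*1/257 = -287/257 ≈ -1.1167)
c(b, j) = 8 (c(b, j) = -14 + 22 = 8)
-c(Z, q) = -1*8 = -8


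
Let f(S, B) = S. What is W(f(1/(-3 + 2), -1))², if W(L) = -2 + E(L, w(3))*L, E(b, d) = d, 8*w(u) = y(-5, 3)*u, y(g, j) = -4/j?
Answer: 9/4 ≈ 2.2500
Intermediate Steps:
w(u) = -u/6 (w(u) = ((-4/3)*u)/8 = ((-4*⅓)*u)/8 = (-4*u/3)/8 = -u/6)
W(L) = -2 - L/2 (W(L) = -2 + (-⅙*3)*L = -2 - L/2)
W(f(1/(-3 + 2), -1))² = (-2 - 1/(2*(-3 + 2)))² = (-2 - ½/(-1))² = (-2 - ½*(-1))² = (-2 + ½)² = (-3/2)² = 9/4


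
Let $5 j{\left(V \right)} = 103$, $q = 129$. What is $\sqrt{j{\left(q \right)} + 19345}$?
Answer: $\frac{2 \sqrt{121035}}{5} \approx 139.16$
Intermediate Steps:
$j{\left(V \right)} = \frac{103}{5}$ ($j{\left(V \right)} = \frac{1}{5} \cdot 103 = \frac{103}{5}$)
$\sqrt{j{\left(q \right)} + 19345} = \sqrt{\frac{103}{5} + 19345} = \sqrt{\frac{96828}{5}} = \frac{2 \sqrt{121035}}{5}$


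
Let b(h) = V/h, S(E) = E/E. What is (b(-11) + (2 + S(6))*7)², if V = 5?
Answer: 51076/121 ≈ 422.12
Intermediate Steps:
S(E) = 1
b(h) = 5/h
(b(-11) + (2 + S(6))*7)² = (5/(-11) + (2 + 1)*7)² = (5*(-1/11) + 3*7)² = (-5/11 + 21)² = (226/11)² = 51076/121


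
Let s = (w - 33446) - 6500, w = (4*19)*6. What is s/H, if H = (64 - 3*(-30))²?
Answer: -1795/1078 ≈ -1.6651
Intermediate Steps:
w = 456 (w = 76*6 = 456)
H = 23716 (H = (64 + 90)² = 154² = 23716)
s = -39490 (s = (456 - 33446) - 6500 = -32990 - 6500 = -39490)
s/H = -39490/23716 = -39490*1/23716 = -1795/1078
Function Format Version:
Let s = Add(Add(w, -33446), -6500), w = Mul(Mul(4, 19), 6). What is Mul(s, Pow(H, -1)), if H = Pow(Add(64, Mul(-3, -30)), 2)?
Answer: Rational(-1795, 1078) ≈ -1.6651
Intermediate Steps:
w = 456 (w = Mul(76, 6) = 456)
H = 23716 (H = Pow(Add(64, 90), 2) = Pow(154, 2) = 23716)
s = -39490 (s = Add(Add(456, -33446), -6500) = Add(-32990, -6500) = -39490)
Mul(s, Pow(H, -1)) = Mul(-39490, Pow(23716, -1)) = Mul(-39490, Rational(1, 23716)) = Rational(-1795, 1078)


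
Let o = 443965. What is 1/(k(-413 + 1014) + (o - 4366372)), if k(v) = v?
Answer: -1/3921806 ≈ -2.5498e-7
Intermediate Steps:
1/(k(-413 + 1014) + (o - 4366372)) = 1/((-413 + 1014) + (443965 - 4366372)) = 1/(601 - 3922407) = 1/(-3921806) = -1/3921806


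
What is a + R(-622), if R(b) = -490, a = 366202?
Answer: 365712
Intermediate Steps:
a + R(-622) = 366202 - 490 = 365712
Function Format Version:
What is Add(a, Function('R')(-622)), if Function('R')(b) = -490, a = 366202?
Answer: 365712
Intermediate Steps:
Add(a, Function('R')(-622)) = Add(366202, -490) = 365712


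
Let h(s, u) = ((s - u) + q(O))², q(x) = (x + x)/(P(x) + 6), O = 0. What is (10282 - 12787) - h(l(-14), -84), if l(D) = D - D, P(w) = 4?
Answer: -9561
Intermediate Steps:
l(D) = 0
q(x) = x/5 (q(x) = (x + x)/(4 + 6) = (2*x)/10 = (2*x)*(⅒) = x/5)
h(s, u) = (s - u)² (h(s, u) = ((s - u) + (⅕)*0)² = ((s - u) + 0)² = (s - u)²)
(10282 - 12787) - h(l(-14), -84) = (10282 - 12787) - (0 - 1*(-84))² = -2505 - (0 + 84)² = -2505 - 1*84² = -2505 - 1*7056 = -2505 - 7056 = -9561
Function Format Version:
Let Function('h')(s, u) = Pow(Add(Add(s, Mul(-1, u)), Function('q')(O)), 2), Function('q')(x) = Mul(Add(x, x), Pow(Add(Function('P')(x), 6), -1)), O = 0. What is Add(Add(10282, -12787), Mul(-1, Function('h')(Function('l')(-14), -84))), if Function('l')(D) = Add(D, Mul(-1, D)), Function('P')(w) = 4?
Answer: -9561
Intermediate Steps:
Function('l')(D) = 0
Function('q')(x) = Mul(Rational(1, 5), x) (Function('q')(x) = Mul(Add(x, x), Pow(Add(4, 6), -1)) = Mul(Mul(2, x), Pow(10, -1)) = Mul(Mul(2, x), Rational(1, 10)) = Mul(Rational(1, 5), x))
Function('h')(s, u) = Pow(Add(s, Mul(-1, u)), 2) (Function('h')(s, u) = Pow(Add(Add(s, Mul(-1, u)), Mul(Rational(1, 5), 0)), 2) = Pow(Add(Add(s, Mul(-1, u)), 0), 2) = Pow(Add(s, Mul(-1, u)), 2))
Add(Add(10282, -12787), Mul(-1, Function('h')(Function('l')(-14), -84))) = Add(Add(10282, -12787), Mul(-1, Pow(Add(0, Mul(-1, -84)), 2))) = Add(-2505, Mul(-1, Pow(Add(0, 84), 2))) = Add(-2505, Mul(-1, Pow(84, 2))) = Add(-2505, Mul(-1, 7056)) = Add(-2505, -7056) = -9561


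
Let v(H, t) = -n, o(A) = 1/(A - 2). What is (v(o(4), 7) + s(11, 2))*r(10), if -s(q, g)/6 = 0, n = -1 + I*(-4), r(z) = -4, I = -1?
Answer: 12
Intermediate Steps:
n = 3 (n = -1 - 1*(-4) = -1 + 4 = 3)
o(A) = 1/(-2 + A)
s(q, g) = 0 (s(q, g) = -6*0 = 0)
v(H, t) = -3 (v(H, t) = -1*3 = -3)
(v(o(4), 7) + s(11, 2))*r(10) = (-3 + 0)*(-4) = -3*(-4) = 12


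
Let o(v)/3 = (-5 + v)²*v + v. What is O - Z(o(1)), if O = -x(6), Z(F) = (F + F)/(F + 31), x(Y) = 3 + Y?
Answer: -420/41 ≈ -10.244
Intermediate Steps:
o(v) = 3*v + 3*v*(-5 + v)² (o(v) = 3*((-5 + v)²*v + v) = 3*(v*(-5 + v)² + v) = 3*(v + v*(-5 + v)²) = 3*v + 3*v*(-5 + v)²)
Z(F) = 2*F/(31 + F) (Z(F) = (2*F)/(31 + F) = 2*F/(31 + F))
O = -9 (O = -(3 + 6) = -1*9 = -9)
O - Z(o(1)) = -9 - 2*3*1*(1 + (-5 + 1)²)/(31 + 3*1*(1 + (-5 + 1)²)) = -9 - 2*3*1*(1 + (-4)²)/(31 + 3*1*(1 + (-4)²)) = -9 - 2*3*1*(1 + 16)/(31 + 3*1*(1 + 16)) = -9 - 2*3*1*17/(31 + 3*1*17) = -9 - 2*51/(31 + 51) = -9 - 2*51/82 = -9 - 1*51/41 = -9 - 51/41 = -420/41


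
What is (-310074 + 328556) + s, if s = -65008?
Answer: -46526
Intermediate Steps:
(-310074 + 328556) + s = (-310074 + 328556) - 65008 = 18482 - 65008 = -46526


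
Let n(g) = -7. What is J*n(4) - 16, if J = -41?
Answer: 271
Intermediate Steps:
J*n(4) - 16 = -41*(-7) - 16 = 287 - 16 = 271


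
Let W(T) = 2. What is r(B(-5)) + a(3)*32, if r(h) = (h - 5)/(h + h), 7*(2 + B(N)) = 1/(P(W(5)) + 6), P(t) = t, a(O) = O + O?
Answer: 43015/222 ≈ 193.76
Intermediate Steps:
a(O) = 2*O
B(N) = -111/56 (B(N) = -2 + 1/(7*(2 + 6)) = -2 + (⅐)/8 = -2 + (⅐)*(⅛) = -2 + 1/56 = -111/56)
r(h) = (-5 + h)/(2*h) (r(h) = (-5 + h)/((2*h)) = (-5 + h)*(1/(2*h)) = (-5 + h)/(2*h))
r(B(-5)) + a(3)*32 = (-5 - 111/56)/(2*(-111/56)) + (2*3)*32 = (½)*(-56/111)*(-391/56) + 6*32 = 391/222 + 192 = 43015/222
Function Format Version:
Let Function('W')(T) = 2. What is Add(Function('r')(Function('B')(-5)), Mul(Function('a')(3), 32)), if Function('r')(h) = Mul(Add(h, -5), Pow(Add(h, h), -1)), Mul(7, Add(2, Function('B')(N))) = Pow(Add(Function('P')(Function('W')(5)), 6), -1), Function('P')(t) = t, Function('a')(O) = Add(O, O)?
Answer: Rational(43015, 222) ≈ 193.76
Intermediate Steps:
Function('a')(O) = Mul(2, O)
Function('B')(N) = Rational(-111, 56) (Function('B')(N) = Add(-2, Mul(Rational(1, 7), Pow(Add(2, 6), -1))) = Add(-2, Mul(Rational(1, 7), Pow(8, -1))) = Add(-2, Mul(Rational(1, 7), Rational(1, 8))) = Add(-2, Rational(1, 56)) = Rational(-111, 56))
Function('r')(h) = Mul(Rational(1, 2), Pow(h, -1), Add(-5, h)) (Function('r')(h) = Mul(Add(-5, h), Pow(Mul(2, h), -1)) = Mul(Add(-5, h), Mul(Rational(1, 2), Pow(h, -1))) = Mul(Rational(1, 2), Pow(h, -1), Add(-5, h)))
Add(Function('r')(Function('B')(-5)), Mul(Function('a')(3), 32)) = Add(Mul(Rational(1, 2), Pow(Rational(-111, 56), -1), Add(-5, Rational(-111, 56))), Mul(Mul(2, 3), 32)) = Add(Mul(Rational(1, 2), Rational(-56, 111), Rational(-391, 56)), Mul(6, 32)) = Add(Rational(391, 222), 192) = Rational(43015, 222)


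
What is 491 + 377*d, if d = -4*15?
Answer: -22129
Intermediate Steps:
d = -60
491 + 377*d = 491 + 377*(-60) = 491 - 22620 = -22129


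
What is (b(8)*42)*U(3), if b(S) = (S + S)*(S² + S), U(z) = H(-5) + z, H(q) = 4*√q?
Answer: 145152 + 193536*I*√5 ≈ 1.4515e+5 + 4.3276e+5*I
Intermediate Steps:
U(z) = z + 4*I*√5 (U(z) = 4*√(-5) + z = 4*(I*√5) + z = 4*I*√5 + z = z + 4*I*√5)
b(S) = 2*S*(S + S²) (b(S) = (2*S)*(S + S²) = 2*S*(S + S²))
(b(8)*42)*U(3) = ((2*8²*(1 + 8))*42)*(3 + 4*I*√5) = ((2*64*9)*42)*(3 + 4*I*√5) = (1152*42)*(3 + 4*I*√5) = 48384*(3 + 4*I*√5) = 145152 + 193536*I*√5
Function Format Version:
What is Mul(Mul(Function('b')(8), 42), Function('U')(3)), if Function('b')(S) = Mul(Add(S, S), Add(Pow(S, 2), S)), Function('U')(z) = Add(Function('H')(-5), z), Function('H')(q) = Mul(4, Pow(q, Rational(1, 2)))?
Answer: Add(145152, Mul(193536, I, Pow(5, Rational(1, 2)))) ≈ Add(1.4515e+5, Mul(4.3276e+5, I))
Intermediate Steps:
Function('U')(z) = Add(z, Mul(4, I, Pow(5, Rational(1, 2)))) (Function('U')(z) = Add(Mul(4, Pow(-5, Rational(1, 2))), z) = Add(Mul(4, Mul(I, Pow(5, Rational(1, 2)))), z) = Add(Mul(4, I, Pow(5, Rational(1, 2))), z) = Add(z, Mul(4, I, Pow(5, Rational(1, 2)))))
Function('b')(S) = Mul(2, S, Add(S, Pow(S, 2))) (Function('b')(S) = Mul(Mul(2, S), Add(S, Pow(S, 2))) = Mul(2, S, Add(S, Pow(S, 2))))
Mul(Mul(Function('b')(8), 42), Function('U')(3)) = Mul(Mul(Mul(2, Pow(8, 2), Add(1, 8)), 42), Add(3, Mul(4, I, Pow(5, Rational(1, 2))))) = Mul(Mul(Mul(2, 64, 9), 42), Add(3, Mul(4, I, Pow(5, Rational(1, 2))))) = Mul(Mul(1152, 42), Add(3, Mul(4, I, Pow(5, Rational(1, 2))))) = Mul(48384, Add(3, Mul(4, I, Pow(5, Rational(1, 2))))) = Add(145152, Mul(193536, I, Pow(5, Rational(1, 2))))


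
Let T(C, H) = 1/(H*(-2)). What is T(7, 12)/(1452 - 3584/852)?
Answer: -71/2467040 ≈ -2.8779e-5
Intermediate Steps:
T(C, H) = -1/(2*H) (T(C, H) = 1/(-2*H) = -1/(2*H))
T(7, 12)/(1452 - 3584/852) = (-1/2/12)/(1452 - 3584/852) = (-1/2*1/12)/(1452 - 3584*1/852) = -1/24/(1452 - 896/213) = -1/24/(308380/213) = (213/308380)*(-1/24) = -71/2467040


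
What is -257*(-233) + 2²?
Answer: 59885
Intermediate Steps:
-257*(-233) + 2² = 59881 + 4 = 59885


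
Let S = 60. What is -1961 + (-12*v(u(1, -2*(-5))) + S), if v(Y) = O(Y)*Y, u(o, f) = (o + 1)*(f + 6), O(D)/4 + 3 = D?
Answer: -46445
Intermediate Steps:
O(D) = -12 + 4*D
u(o, f) = (1 + o)*(6 + f)
v(Y) = Y*(-12 + 4*Y) (v(Y) = (-12 + 4*Y)*Y = Y*(-12 + 4*Y))
-1961 + (-12*v(u(1, -2*(-5))) + S) = -1961 + (-48*(6 - 2*(-5) + 6*1 - 2*(-5)*1)*(-3 + (6 - 2*(-5) + 6*1 - 2*(-5)*1)) + 60) = -1961 + (-48*(6 + 10 + 6 + 10*1)*(-3 + (6 + 10 + 6 + 10*1)) + 60) = -1961 + (-48*(6 + 10 + 6 + 10)*(-3 + (6 + 10 + 6 + 10)) + 60) = -1961 + (-48*32*(-3 + 32) + 60) = -1961 + (-48*32*29 + 60) = -1961 + (-12*3712 + 60) = -1961 + (-44544 + 60) = -1961 - 44484 = -46445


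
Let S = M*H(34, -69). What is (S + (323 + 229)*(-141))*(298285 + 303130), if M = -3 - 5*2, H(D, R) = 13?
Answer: -46910971415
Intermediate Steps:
M = -13 (M = -3 - 10 = -13)
S = -169 (S = -13*13 = -169)
(S + (323 + 229)*(-141))*(298285 + 303130) = (-169 + (323 + 229)*(-141))*(298285 + 303130) = (-169 + 552*(-141))*601415 = (-169 - 77832)*601415 = -78001*601415 = -46910971415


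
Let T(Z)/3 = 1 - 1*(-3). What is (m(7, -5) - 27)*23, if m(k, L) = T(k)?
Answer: -345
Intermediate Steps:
T(Z) = 12 (T(Z) = 3*(1 - 1*(-3)) = 3*(1 + 3) = 3*4 = 12)
m(k, L) = 12
(m(7, -5) - 27)*23 = (12 - 27)*23 = -15*23 = -345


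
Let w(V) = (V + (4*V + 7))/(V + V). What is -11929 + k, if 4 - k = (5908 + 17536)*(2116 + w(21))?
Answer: -149045839/3 ≈ -4.9682e+7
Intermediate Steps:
w(V) = (7 + 5*V)/(2*V) (w(V) = (V + (7 + 4*V))/((2*V)) = (7 + 5*V)*(1/(2*V)) = (7 + 5*V)/(2*V))
k = -149010052/3 (k = 4 - (5908 + 17536)*(2116 + (½)*(7 + 5*21)/21) = 4 - 23444*(2116 + (½)*(1/21)*(7 + 105)) = 4 - 23444*(2116 + (½)*(1/21)*112) = 4 - 23444*(2116 + 8/3) = 4 - 23444*6356/3 = 4 - 1*149010064/3 = 4 - 149010064/3 = -149010052/3 ≈ -4.9670e+7)
-11929 + k = -11929 - 149010052/3 = -149045839/3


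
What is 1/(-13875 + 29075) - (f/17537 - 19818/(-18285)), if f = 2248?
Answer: -20727031983/17102082400 ≈ -1.2120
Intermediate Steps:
1/(-13875 + 29075) - (f/17537 - 19818/(-18285)) = 1/(-13875 + 29075) - (2248/17537 - 19818/(-18285)) = 1/15200 - (2248*(1/17537) - 19818*(-1/18285)) = 1/15200 - (2248/17537 + 6606/6095) = 1/15200 - 1*129550982/106888015 = 1/15200 - 129550982/106888015 = -20727031983/17102082400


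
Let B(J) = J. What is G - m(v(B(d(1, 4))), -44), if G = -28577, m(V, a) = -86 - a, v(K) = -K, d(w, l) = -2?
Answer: -28535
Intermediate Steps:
G - m(v(B(d(1, 4))), -44) = -28577 - (-86 - 1*(-44)) = -28577 - (-86 + 44) = -28577 - 1*(-42) = -28577 + 42 = -28535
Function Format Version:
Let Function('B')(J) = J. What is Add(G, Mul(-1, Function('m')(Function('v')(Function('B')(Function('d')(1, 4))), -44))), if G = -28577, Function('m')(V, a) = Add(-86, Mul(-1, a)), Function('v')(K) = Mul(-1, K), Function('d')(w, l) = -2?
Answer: -28535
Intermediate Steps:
Add(G, Mul(-1, Function('m')(Function('v')(Function('B')(Function('d')(1, 4))), -44))) = Add(-28577, Mul(-1, Add(-86, Mul(-1, -44)))) = Add(-28577, Mul(-1, Add(-86, 44))) = Add(-28577, Mul(-1, -42)) = Add(-28577, 42) = -28535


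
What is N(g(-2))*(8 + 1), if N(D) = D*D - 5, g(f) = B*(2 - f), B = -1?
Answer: 99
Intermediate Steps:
g(f) = -2 + f (g(f) = -(2 - f) = -2 + f)
N(D) = -5 + D² (N(D) = D² - 5 = -5 + D²)
N(g(-2))*(8 + 1) = (-5 + (-2 - 2)²)*(8 + 1) = (-5 + (-4)²)*9 = (-5 + 16)*9 = 11*9 = 99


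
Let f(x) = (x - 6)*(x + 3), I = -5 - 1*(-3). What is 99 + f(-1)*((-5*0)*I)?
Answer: 99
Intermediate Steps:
I = -2 (I = -5 + 3 = -2)
f(x) = (-6 + x)*(3 + x)
99 + f(-1)*((-5*0)*I) = 99 + (-18 + (-1)**2 - 3*(-1))*(-5*0*(-2)) = 99 + (-18 + 1 + 3)*(0*(-2)) = 99 - 14*0 = 99 + 0 = 99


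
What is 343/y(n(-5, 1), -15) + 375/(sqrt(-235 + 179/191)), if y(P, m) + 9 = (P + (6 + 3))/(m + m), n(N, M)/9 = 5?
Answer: -1715/54 - 125*I*sqrt(8538846)/14902 ≈ -31.759 - 24.511*I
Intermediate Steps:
n(N, M) = 45 (n(N, M) = 9*5 = 45)
y(P, m) = -9 + (9 + P)/(2*m) (y(P, m) = -9 + (P + (6 + 3))/(m + m) = -9 + (P + 9)/((2*m)) = -9 + (9 + P)*(1/(2*m)) = -9 + (9 + P)/(2*m))
343/y(n(-5, 1), -15) + 375/(sqrt(-235 + 179/191)) = 343/(((1/2)*(9 + 45 - 18*(-15))/(-15))) + 375/(sqrt(-235 + 179/191)) = 343/(((1/2)*(-1/15)*(9 + 45 + 270))) + 375/(sqrt(-235 + 179*(1/191))) = 343/(((1/2)*(-1/15)*324)) + 375/(sqrt(-235 + 179/191)) = 343/(-54/5) + 375/(sqrt(-44706/191)) = 343*(-5/54) + 375/((I*sqrt(8538846)/191)) = -1715/54 + 375*(-I*sqrt(8538846)/44706) = -1715/54 - 125*I*sqrt(8538846)/14902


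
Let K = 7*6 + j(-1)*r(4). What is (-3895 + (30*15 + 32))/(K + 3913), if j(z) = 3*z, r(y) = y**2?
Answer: -3413/3907 ≈ -0.87356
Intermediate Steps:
K = -6 (K = 7*6 + (3*(-1))*4**2 = 42 - 3*16 = 42 - 48 = -6)
(-3895 + (30*15 + 32))/(K + 3913) = (-3895 + (30*15 + 32))/(-6 + 3913) = (-3895 + (450 + 32))/3907 = (-3895 + 482)*(1/3907) = -3413*1/3907 = -3413/3907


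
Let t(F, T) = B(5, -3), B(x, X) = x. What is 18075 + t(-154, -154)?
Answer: 18080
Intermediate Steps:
t(F, T) = 5
18075 + t(-154, -154) = 18075 + 5 = 18080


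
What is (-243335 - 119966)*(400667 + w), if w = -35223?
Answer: -132766170644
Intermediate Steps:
(-243335 - 119966)*(400667 + w) = (-243335 - 119966)*(400667 - 35223) = -363301*365444 = -132766170644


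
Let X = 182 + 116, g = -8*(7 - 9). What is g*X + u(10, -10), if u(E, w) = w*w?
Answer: 4868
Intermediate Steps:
g = 16 (g = -8*(-2) = 16)
X = 298
u(E, w) = w**2
g*X + u(10, -10) = 16*298 + (-10)**2 = 4768 + 100 = 4868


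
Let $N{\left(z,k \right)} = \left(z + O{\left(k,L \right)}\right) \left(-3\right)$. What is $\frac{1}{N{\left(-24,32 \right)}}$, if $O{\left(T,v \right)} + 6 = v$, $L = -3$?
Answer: $\frac{1}{99} \approx 0.010101$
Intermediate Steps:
$O{\left(T,v \right)} = -6 + v$
$N{\left(z,k \right)} = 27 - 3 z$ ($N{\left(z,k \right)} = \left(z - 9\right) \left(-3\right) = \left(-9 + z\right) \left(-3\right) = 27 - 3 z$)
$\frac{1}{N{\left(-24,32 \right)}} = \frac{1}{27 - -72} = \frac{1}{27 + 72} = \frac{1}{99}$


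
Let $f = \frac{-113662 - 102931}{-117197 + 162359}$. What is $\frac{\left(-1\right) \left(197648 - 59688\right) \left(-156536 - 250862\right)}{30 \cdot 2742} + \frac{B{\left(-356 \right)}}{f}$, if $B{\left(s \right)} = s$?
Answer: $\frac{46826352150116}{68526693} \approx 6.8333 \cdot 10^{5}$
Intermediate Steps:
$f = - \frac{16661}{3474}$ ($f = - \frac{216593}{45162} = \left(-216593\right) \frac{1}{45162} = - \frac{16661}{3474} \approx -4.7959$)
$\frac{\left(-1\right) \left(197648 - 59688\right) \left(-156536 - 250862\right)}{30 \cdot 2742} + \frac{B{\left(-356 \right)}}{f} = \frac{\left(-1\right) \left(197648 - 59688\right) \left(-156536 - 250862\right)}{30 \cdot 2742} - \frac{356}{- \frac{16661}{3474}} = \frac{\left(-1\right) 137960 \left(-407398\right)}{82260} - - \frac{1236744}{16661} = \left(-1\right) \left(-56204628080\right) \frac{1}{82260} + \frac{1236744}{16661} = 56204628080 \cdot \frac{1}{82260} + \frac{1236744}{16661} = \frac{2810231404}{4113} + \frac{1236744}{16661} = \frac{46826352150116}{68526693}$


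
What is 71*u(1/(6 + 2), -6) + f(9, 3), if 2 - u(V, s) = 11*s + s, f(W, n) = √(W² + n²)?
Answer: 5254 + 3*√10 ≈ 5263.5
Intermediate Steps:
u(V, s) = 2 - 12*s (u(V, s) = 2 - (11*s + s) = 2 - 12*s)
71*u(1/(6 + 2), -6) + f(9, 3) = 71*(2 - 12*(-6)) + √(9² + 3²) = 71*(2 + 72) + √(81 + 9) = 71*74 + √90 = 5254 + 3*√10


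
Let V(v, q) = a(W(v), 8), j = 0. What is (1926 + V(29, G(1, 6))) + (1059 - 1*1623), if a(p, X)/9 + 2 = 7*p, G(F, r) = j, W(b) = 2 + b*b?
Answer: 54453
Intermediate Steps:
W(b) = 2 + b²
G(F, r) = 0
a(p, X) = -18 + 63*p (a(p, X) = -18 + 9*(7*p) = -18 + 63*p)
V(v, q) = 108 + 63*v² (V(v, q) = -18 + 63*(2 + v²) = -18 + (126 + 63*v²) = 108 + 63*v²)
(1926 + V(29, G(1, 6))) + (1059 - 1*1623) = (1926 + (108 + 63*29²)) + (1059 - 1*1623) = (1926 + (108 + 63*841)) + (1059 - 1623) = (1926 + (108 + 52983)) - 564 = (1926 + 53091) - 564 = 55017 - 564 = 54453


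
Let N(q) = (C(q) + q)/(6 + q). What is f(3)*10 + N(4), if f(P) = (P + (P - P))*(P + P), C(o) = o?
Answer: 904/5 ≈ 180.80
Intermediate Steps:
f(P) = 2*P² (f(P) = (P + 0)*(2*P) = P*(2*P) = 2*P²)
N(q) = 2*q/(6 + q) (N(q) = (q + q)/(6 + q) = (2*q)/(6 + q) = 2*q/(6 + q))
f(3)*10 + N(4) = (2*3²)*10 + 2*4/(6 + 4) = (2*9)*10 + 2*4/10 = 18*10 + 2*4*(⅒) = 180 + ⅘ = 904/5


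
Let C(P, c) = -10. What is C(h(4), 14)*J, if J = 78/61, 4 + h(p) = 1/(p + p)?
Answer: -780/61 ≈ -12.787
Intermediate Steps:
h(p) = -4 + 1/(2*p) (h(p) = -4 + 1/(p + p) = -4 + 1/(2*p))
J = 78/61 (J = 78*(1/61) = 78/61 ≈ 1.2787)
C(h(4), 14)*J = -10*78/61 = -780/61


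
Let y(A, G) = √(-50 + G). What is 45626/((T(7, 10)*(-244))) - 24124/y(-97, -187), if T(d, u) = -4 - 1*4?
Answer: 22813/976 + 24124*I*√237/237 ≈ 23.374 + 1567.0*I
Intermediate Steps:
T(d, u) = -8 (T(d, u) = -4 - 4 = -8)
45626/((T(7, 10)*(-244))) - 24124/y(-97, -187) = 45626/((-8*(-244))) - 24124/√(-50 - 187) = 45626/1952 - 24124*(-I*√237/237) = 45626*(1/1952) - 24124*(-I*√237/237) = 22813/976 - (-24124)*I*√237/237 = 22813/976 + 24124*I*√237/237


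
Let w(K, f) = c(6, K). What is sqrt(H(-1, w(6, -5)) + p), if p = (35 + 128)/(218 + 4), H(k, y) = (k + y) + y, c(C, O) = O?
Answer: sqrt(578310)/222 ≈ 3.4255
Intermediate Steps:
w(K, f) = K
H(k, y) = k + 2*y
p = 163/222 ≈ 0.73423
sqrt(H(-1, w(6, -5)) + p) = sqrt((-1 + 2*6) + 163/222) = sqrt((-1 + 12) + 163/222) = sqrt(11 + 163/222) = sqrt(2605/222) = sqrt(578310)/222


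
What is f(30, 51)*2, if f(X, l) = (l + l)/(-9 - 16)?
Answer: -204/25 ≈ -8.1600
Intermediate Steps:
f(X, l) = -2*l/25 (f(X, l) = (2*l)/(-25) = (2*l)*(-1/25) = -2*l/25)
f(30, 51)*2 = -2/25*51*2 = -102/25*2 = -204/25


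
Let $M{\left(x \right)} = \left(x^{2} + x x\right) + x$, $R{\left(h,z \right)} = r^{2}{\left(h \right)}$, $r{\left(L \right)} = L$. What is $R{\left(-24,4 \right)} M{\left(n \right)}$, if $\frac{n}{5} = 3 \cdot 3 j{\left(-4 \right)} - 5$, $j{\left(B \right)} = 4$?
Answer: $27766080$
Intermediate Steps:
$R{\left(h,z \right)} = h^{2}$
$n = 155$ ($n = 5 \left(3 \cdot 3 \cdot 4 - 5\right) = 5 \left(9 \cdot 4 - 5\right) = 5 \left(36 - 5\right) = 5 \cdot 31 = 155$)
$M{\left(x \right)} = x + 2 x^{2}$ ($M{\left(x \right)} = \left(x^{2} + x^{2}\right) + x = 2 x^{2} + x = x + 2 x^{2}$)
$R{\left(-24,4 \right)} M{\left(n \right)} = \left(-24\right)^{2} \cdot 155 \left(1 + 2 \cdot 155\right) = 576 \cdot 155 \left(1 + 310\right) = 576 \cdot 155 \cdot 311 = 576 \cdot 48205 = 27766080$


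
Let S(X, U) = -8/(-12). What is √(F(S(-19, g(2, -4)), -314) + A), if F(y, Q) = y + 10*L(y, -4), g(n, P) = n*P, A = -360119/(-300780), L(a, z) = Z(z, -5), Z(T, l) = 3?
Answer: √80074645845/50130 ≈ 5.6448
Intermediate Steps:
L(a, z) = 3
A = 360119/300780 (A = -360119*(-1/300780) = 360119/300780 ≈ 1.1973)
g(n, P) = P*n
S(X, U) = ⅔ (S(X, U) = -8*(-1/12) = ⅔)
F(y, Q) = 30 + y (F(y, Q) = y + 10*3 = y + 30 = 30 + y)
√(F(S(-19, g(2, -4)), -314) + A) = √((30 + ⅔) + 360119/300780) = √(92/3 + 360119/300780) = √(9584039/300780) = √80074645845/50130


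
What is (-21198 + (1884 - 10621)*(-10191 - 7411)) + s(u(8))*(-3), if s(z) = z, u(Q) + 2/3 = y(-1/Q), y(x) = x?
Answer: 1230139827/8 ≈ 1.5377e+8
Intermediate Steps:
u(Q) = -⅔ - 1/Q
(-21198 + (1884 - 10621)*(-10191 - 7411)) + s(u(8))*(-3) = (-21198 + (1884 - 10621)*(-10191 - 7411)) + (-⅔ - 1/8)*(-3) = (-21198 - 8737*(-17602)) + (-⅔ - 1*⅛)*(-3) = (-21198 + 153788674) + (-⅔ - ⅛)*(-3) = 153767476 - 19/24*(-3) = 153767476 + 19/8 = 1230139827/8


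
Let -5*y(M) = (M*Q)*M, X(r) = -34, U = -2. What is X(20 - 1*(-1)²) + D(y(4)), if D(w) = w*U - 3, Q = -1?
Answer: -217/5 ≈ -43.400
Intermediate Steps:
y(M) = M²/5 (y(M) = -M*(-1)*M/5 = -(-M)*M/5 = -(-1)*M²/5 = M²/5)
D(w) = -3 - 2*w (D(w) = w*(-2) - 3 = -2*w - 3 = -3 - 2*w)
X(20 - 1*(-1)²) + D(y(4)) = -34 + (-3 - 2*4²/5) = -34 + (-3 - 2*16/5) = -34 + (-3 - 32/5) = -34 - 47/5 = -217/5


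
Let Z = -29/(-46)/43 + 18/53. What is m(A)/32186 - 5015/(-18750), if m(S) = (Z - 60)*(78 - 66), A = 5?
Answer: 775732307593/3163300428750 ≈ 0.24523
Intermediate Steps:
Z = 37141/104834 (Z = -29*(-1/46)*(1/43) + 18*(1/53) = (29/46)*(1/43) + 18/53 = 29/1978 + 18/53 = 37141/104834 ≈ 0.35428)
m(S) = -37517394/52417 (m(S) = (37141/104834 - 60)*(78 - 66) = -6252899/104834*12 = -37517394/52417)
m(A)/32186 - 5015/(-18750) = -37517394/52417/32186 - 5015/(-18750) = -37517394/52417*1/32186 - 5015*(-1/18750) = -18758697/843546781 + 1003/3750 = 775732307593/3163300428750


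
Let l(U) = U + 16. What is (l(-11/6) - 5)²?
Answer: 3025/36 ≈ 84.028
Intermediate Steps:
l(U) = 16 + U
(l(-11/6) - 5)² = ((16 - 11/6) - 5)² = (85/6 - 5)² = (55/6)² = 3025/36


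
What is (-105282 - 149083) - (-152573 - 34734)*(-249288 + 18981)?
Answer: -43138367614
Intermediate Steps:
(-105282 - 149083) - (-152573 - 34734)*(-249288 + 18981) = -254365 - (-187307)*(-230307) = -254365 - 1*43138113249 = -254365 - 43138113249 = -43138367614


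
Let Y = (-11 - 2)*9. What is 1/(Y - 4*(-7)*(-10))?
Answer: -1/397 ≈ -0.0025189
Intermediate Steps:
Y = -117 (Y = -13*9 = -117)
1/(Y - 4*(-7)*(-10)) = 1/(-117 - 4*(-7)*(-10)) = 1/(-117 + 28*(-10)) = 1/(-117 - 280) = 1/(-397) = -1/397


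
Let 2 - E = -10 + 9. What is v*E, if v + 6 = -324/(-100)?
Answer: -207/25 ≈ -8.2800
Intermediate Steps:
E = 3 (E = 2 - (-10 + 9) = 2 - 1*(-1) = 2 + 1 = 3)
v = -69/25 (v = -6 - 324/(-100) = -6 - 324*(-1/100) = -6 + 81/25 = -69/25 ≈ -2.7600)
v*E = -69/25*3 = -207/25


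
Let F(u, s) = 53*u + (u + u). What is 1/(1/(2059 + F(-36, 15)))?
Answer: 79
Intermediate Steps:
F(u, s) = 55*u (F(u, s) = 53*u + 2*u = 55*u)
1/(1/(2059 + F(-36, 15))) = 1/(1/(2059 + 55*(-36))) = 1/(1/(2059 - 1980)) = 1/(1/79) = 79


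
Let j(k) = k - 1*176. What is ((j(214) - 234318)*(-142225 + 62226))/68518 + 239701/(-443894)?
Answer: 378159931194571/1382487686 ≈ 2.7354e+5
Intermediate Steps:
j(k) = -176 + k (j(k) = k - 176 = -176 + k)
((j(214) - 234318)*(-142225 + 62226))/68518 + 239701/(-443894) = (((-176 + 214) - 234318)*(-142225 + 62226))/68518 + 239701/(-443894) = ((38 - 234318)*(-79999))*(1/68518) + 239701*(-1/443894) = -234280*(-79999)*(1/68518) - 21791/40354 = 18742165720*(1/68518) - 21791/40354 = 9371082860/34259 - 21791/40354 = 378159931194571/1382487686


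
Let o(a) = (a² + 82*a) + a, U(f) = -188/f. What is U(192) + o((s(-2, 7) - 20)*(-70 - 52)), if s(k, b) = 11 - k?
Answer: 38409457/48 ≈ 8.0020e+5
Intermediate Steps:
o(a) = a² + 83*a
U(192) + o((s(-2, 7) - 20)*(-70 - 52)) = -188/192 + (((11 - 1*(-2)) - 20)*(-70 - 52))*(83 + ((11 - 1*(-2)) - 20)*(-70 - 52)) = -188*1/192 + (((11 + 2) - 20)*(-122))*(83 + ((11 + 2) - 20)*(-122)) = -47/48 + ((13 - 20)*(-122))*(83 + (13 - 20)*(-122)) = -47/48 + (-7*(-122))*(83 - 7*(-122)) = -47/48 + 854*(83 + 854) = -47/48 + 854*937 = -47/48 + 800198 = 38409457/48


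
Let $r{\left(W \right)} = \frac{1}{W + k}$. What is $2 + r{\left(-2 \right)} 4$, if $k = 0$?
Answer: $0$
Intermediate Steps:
$r{\left(W \right)} = \frac{1}{W}$ ($r{\left(W \right)} = \frac{1}{W + 0} = \frac{1}{W}$)
$2 + r{\left(-2 \right)} 4 = 2 + \frac{1}{-2} \cdot 4 = 2 - 2 = 0$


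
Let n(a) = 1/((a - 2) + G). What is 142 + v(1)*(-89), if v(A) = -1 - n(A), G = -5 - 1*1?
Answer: 1528/7 ≈ 218.29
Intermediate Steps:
G = -6 (G = -5 - 1 = -6)
n(a) = 1/(-8 + a) (n(a) = 1/((a - 2) - 6) = 1/((-2 + a) - 6) = 1/(-8 + a))
v(A) = -1 - 1/(-8 + A)
142 + v(1)*(-89) = 142 + ((7 - 1*1)/(-8 + 1))*(-89) = 142 + ((7 - 1)/(-7))*(-89) = 142 - ⅐*6*(-89) = 142 - 6/7*(-89) = 142 + 534/7 = 1528/7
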